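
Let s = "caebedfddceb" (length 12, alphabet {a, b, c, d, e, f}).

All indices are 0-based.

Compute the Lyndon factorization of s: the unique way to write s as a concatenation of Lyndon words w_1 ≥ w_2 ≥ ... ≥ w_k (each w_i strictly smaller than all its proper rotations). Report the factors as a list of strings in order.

["c", "aebedfddceb"]

emit factor 1: 'c' (i=0, period=1)
emit factor 2: 'aebedfddceb' (i=1, period=11)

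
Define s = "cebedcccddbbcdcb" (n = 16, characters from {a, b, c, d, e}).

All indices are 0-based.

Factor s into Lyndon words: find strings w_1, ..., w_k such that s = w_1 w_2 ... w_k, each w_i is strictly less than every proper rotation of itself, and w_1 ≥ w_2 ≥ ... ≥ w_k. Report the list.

emit factor 1: 'ce' (i=0, period=2)
emit factor 2: 'bedcccdd' (i=2, period=8)
emit factor 3: 'bbcdc' (i=10, period=5)
emit factor 4: 'b' (i=15, period=1)

["ce", "bedcccdd", "bbcdc", "b"]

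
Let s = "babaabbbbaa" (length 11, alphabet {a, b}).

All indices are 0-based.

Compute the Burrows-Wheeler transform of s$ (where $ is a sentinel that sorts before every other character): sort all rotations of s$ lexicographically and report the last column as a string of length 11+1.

aabbbaba$bba

rank  rotation      last
    0  $babaabbbbaa  a
    1  a$babaabbbba  a
    2  aa$babaabbbb  b
    3  aabbbbaa$bab  b
    4  abaabbbbaa$b  b
    5  abbbbaa$baba  a
    6  baa$babaabbb  b
    7  baabbbbaa$ba  a
    8  babaabbbbaa$  $
    9  bbaa$babaabb  b
   10  bbbaa$babaab  b
   11  bbbbaa$babaa  a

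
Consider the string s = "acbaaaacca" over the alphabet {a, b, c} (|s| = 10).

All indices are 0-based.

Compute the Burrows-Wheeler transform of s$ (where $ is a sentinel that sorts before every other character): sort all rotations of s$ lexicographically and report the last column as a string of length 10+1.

acbaa$accaa

rank  rotation     last
    0  $acbaaaacca  a
    1  a$acbaaaacc  c
    2  aaaacca$acb  b
    3  aaacca$acba  a
    4  aacca$acbaa  a
    5  acbaaaacca$  $
    6  acca$acbaaa  a
    7  baaaacca$ac  c
    8  ca$acbaaaac  c
    9  cbaaaacca$a  a
   10  cca$acbaaaa  a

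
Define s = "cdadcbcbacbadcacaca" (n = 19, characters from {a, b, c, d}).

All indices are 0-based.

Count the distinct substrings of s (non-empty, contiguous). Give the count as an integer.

161

sorted suffixes:
  #0 SA[0]=18  'a'
  #1 SA[1]=16  'aca'
  #2 SA[2]=14  'acaca'
  #3 SA[3]=8  'acbadcacaca'
  #4 SA[4]=11  'adcacaca'
  #5 SA[5]=2  'adcbcbacbadcacaca'
  #6 SA[6]=7  'bacbadcacaca'
  #7 SA[7]=10  'badcacaca'
  #8 SA[8]=5  'bcbacbadcacaca'
  #9 SA[9]=17  'ca'
  #10 SA[10]=15  'caca'
  #11 SA[11]=13  'cacaca'
  #12 SA[12]=6  'cbacbadcacaca'
  #13 SA[13]=9  'cbadcacaca'
  #14 SA[14]=4  'cbcbacbadcacaca'
  #15 SA[15]=0  'cdadcbcbacbadcacaca'
  #16 SA[16]=1  'dadcbcbacbadcacaca'
  #17 SA[17]=12  'dcacaca'
  #18 SA[18]=3  'dcbcbacbadcacaca'

SA = [18, 16, 14, 8, 11, 2, 7, 10, 5, 17, 15, 13, 6, 9, 4, 0, 1, 12, 3]
[i] adj suffixes → lcp
  [1] 18/16 → 1 ('a')
  [2] 16/14 → 3 ('aca')
  [3] 14/8 → 2 ('ac')
  [4] 8/11 → 1 ('a')
  [5] 11/2 → 3 ('adc')
  [6] 2/7 → 0 ('')
  [7] 7/10 → 2 ('ba')
  [8] 10/5 → 1 ('b')
  [9] 5/17 → 0 ('')
  [10] 17/15 → 2 ('ca')
  [11] 15/13 → 4 ('caca')
  [12] 13/6 → 1 ('c')
  [13] 6/9 → 3 ('cba')
  [14] 9/4 → 2 ('cb')
  [15] 4/0 → 1 ('c')
  [16] 0/1 → 0 ('')
  [17] 1/12 → 1 ('d')
  [18] 12/3 → 2 ('dc')

n(n+1)/2 = 19·20/2 = 190
Σ LCP = 0 + 1 + 3 + 2 + 1 + 3 + 0 + 2 + 1 + 0 + 2 + 4 + 1 + 3 + 2 + 1 + 0 + 1 + 2 = 29
distinct = 190 − 29 = 161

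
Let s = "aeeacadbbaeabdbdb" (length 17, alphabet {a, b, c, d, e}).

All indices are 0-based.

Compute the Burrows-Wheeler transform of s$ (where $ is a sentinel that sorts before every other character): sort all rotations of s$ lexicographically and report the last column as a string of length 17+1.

rank  rotation            last
    0  $aeeacadbbaeabdbdb  b
    1  abdbdb$aeeacadbbae  e
    2  acadbbaeabdbdb$aee  e
    3  adbbaeabdbdb$aeeac  c
    4  aeabdbdb$aeeacadbb  b
    5  aeeacadbbaeabdbdb$  $
    6  b$aeeacadbbaeabdbd  d
    7  baeabdbdb$aeeacadb  b
    8  bbaeabdbdb$aeeacad  d
    9  bdb$aeeacadbbaeabd  d
   10  bdbdb$aeeacadbbaea  a
   11  cadbbaeabdbdb$aeea  a
   12  db$aeeacadbbaeabdb  b
   13  dbbaeabdbdb$aeeaca  a
   14  dbdb$aeeacadbbaeab  b
   15  eabdbdb$aeeacadbba  a
   16  eacadbbaeabdbdb$ae  e
   17  eeacadbbaeabdbdb$a  a

beecb$dbddaababaea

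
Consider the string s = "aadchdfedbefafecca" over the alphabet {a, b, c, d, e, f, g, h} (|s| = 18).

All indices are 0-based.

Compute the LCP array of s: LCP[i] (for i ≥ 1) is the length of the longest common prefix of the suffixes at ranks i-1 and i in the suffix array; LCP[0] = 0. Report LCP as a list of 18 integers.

rank | idx | suffix
   0 |  17 | a
   1 |   0 | aadchdfedbefafecca
   2 |   1 | adchdfedbefafecca
   3 |  12 | afecca
   4 |   9 | befafecca
   5 |  16 | ca
   6 |  15 | cca
   7 |   3 | chdfedbefafecca
   8 |   8 | dbefafecca
   9 |   2 | dchdfedbefafecca
  10 |   5 | dfedbefafecca
  11 |  14 | ecca
  12 |   7 | edbefafecca
  13 |  10 | efafecca
  14 |  11 | fafecca
  15 |  13 | fecca
  16 |   6 | fedbefafecca
  17 |   4 | hdfedbefafecca

SA = [17, 0, 1, 12, 9, 16, 15, 3, 8, 2, 5, 14, 7, 10, 11, 13, 6, 4]
[i] adj suffixes → lcp
  [1] 17/0 → 1 ('a')
  [2] 0/1 → 1 ('a')
  [3] 1/12 → 1 ('a')
  [4] 12/9 → 0 ('')
  [5] 9/16 → 0 ('')
  [6] 16/15 → 1 ('c')
  [7] 15/3 → 1 ('c')
  [8] 3/8 → 0 ('')
  [9] 8/2 → 1 ('d')
  [10] 2/5 → 1 ('d')
  [11] 5/14 → 0 ('')
  [12] 14/7 → 1 ('e')
  [13] 7/10 → 1 ('e')
  [14] 10/11 → 0 ('')
  [15] 11/13 → 1 ('f')
  [16] 13/6 → 2 ('fe')
  [17] 6/4 → 0 ('')

[0, 1, 1, 1, 0, 0, 1, 1, 0, 1, 1, 0, 1, 1, 0, 1, 2, 0]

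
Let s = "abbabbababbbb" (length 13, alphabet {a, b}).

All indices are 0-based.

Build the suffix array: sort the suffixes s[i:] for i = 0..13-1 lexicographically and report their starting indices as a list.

[6, 3, 0, 8, 12, 5, 2, 7, 11, 4, 1, 10, 9]

rank | idx | suffix
   0 |   6 | ababbbb
   1 |   3 | abbababbbb
   2 |   0 | abbabbababbbb
   3 |   8 | abbbb
   4 |  12 | b
   5 |   5 | bababbbb
   6 |   2 | babbababbbb
   7 |   7 | babbbb
   8 |  11 | bb
   9 |   4 | bbababbbb
  10 |   1 | bbabbababbbb
  11 |  10 | bbb
  12 |   9 | bbbb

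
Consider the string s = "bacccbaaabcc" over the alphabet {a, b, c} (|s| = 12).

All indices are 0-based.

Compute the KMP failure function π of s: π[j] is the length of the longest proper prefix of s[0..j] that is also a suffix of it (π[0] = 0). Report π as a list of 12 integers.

[0, 0, 0, 0, 0, 1, 2, 0, 0, 1, 0, 0]

π[0] = 0
j=1 s[j]='a': π[1]=0 (border '')
j=2 s[j]='c': π[2]=0 (border '')
j=3 s[j]='c': π[3]=0 (border '')
j=4 s[j]='c': π[4]=0 (border '')
j=5 s[j]='b': π[5]=1 (border 'b')
j=6 s[j]='a': π[6]=2 (border 'ba')
j=7 s[j]='a': k: 2→0; π[7]=0 (border '')
j=8 s[j]='a': π[8]=0 (border '')
j=9 s[j]='b': π[9]=1 (border 'b')
j=10 s[j]='c': k: 1→0; π[10]=0 (border '')
j=11 s[j]='c': π[11]=0 (border '')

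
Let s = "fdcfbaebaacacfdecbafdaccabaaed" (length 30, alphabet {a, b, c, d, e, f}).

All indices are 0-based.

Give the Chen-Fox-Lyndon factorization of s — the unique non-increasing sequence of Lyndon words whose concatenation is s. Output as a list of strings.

emit factor 1: 'f' (i=0, period=1)
emit factor 2: 'd' (i=1, period=1)
emit factor 3: 'cf' (i=2, period=2)
emit factor 4: 'b' (i=4, period=1)
emit factor 5: 'aeb' (i=5, period=3)
emit factor 6: 'aacacfdecbafdaccabaaed' (i=8, period=22)

["f", "d", "cf", "b", "aeb", "aacacfdecbafdaccabaaed"]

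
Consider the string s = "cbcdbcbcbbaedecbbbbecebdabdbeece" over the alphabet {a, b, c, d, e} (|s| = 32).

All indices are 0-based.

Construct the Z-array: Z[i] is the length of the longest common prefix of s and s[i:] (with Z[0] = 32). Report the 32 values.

[32, 0, 1, 0, 0, 3, 0, 2, 0, 0, 0, 0, 0, 0, 2, 0, 0, 0, 0, 0, 1, 0, 0, 0, 0, 0, 0, 0, 0, 0, 1, 0]

Z[0]=32
i=1: outside box; Z[1]=0
i=2: outside box; Z[2]=1 grow→box=[2,3)
i=3: outside box; Z[3]=0
i=4: outside box; Z[4]=0
i=5: outside box; Z[5]=3 grow→box=[5,8)
i=6: min(r-i=2, Z[1]=0)=0; Z[6]=0
i=7: min(r-i=1, Z[2]=1)=1; Z[7]=2 grow→box=[7,9)
i=8: min(r-i=1, Z[1]=0)=0; Z[8]=0
i=9: outside box; Z[9]=0
i=10: outside box; Z[10]=0
i=11: outside box; Z[11]=0
i=12: outside box; Z[12]=0
i=13: outside box; Z[13]=0
i=14: outside box; Z[14]=2 grow→box=[14,16)
i=15: min(r-i=1, Z[1]=0)=0; Z[15]=0
i=16: outside box; Z[16]=0
i=17: outside box; Z[17]=0
i=18: outside box; Z[18]=0
i=19: outside box; Z[19]=0
i=20: outside box; Z[20]=1 grow→box=[20,21)
i=21: outside box; Z[21]=0
i=22: outside box; Z[22]=0
i=23: outside box; Z[23]=0
i=24: outside box; Z[24]=0
i=25: outside box; Z[25]=0
i=26: outside box; Z[26]=0
i=27: outside box; Z[27]=0
i=28: outside box; Z[28]=0
i=29: outside box; Z[29]=0
i=30: outside box; Z[30]=1 grow→box=[30,31)
i=31: outside box; Z[31]=0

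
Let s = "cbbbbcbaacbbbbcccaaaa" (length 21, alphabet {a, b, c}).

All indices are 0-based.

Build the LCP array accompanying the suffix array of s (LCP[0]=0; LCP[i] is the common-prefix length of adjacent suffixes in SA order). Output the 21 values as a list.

[0, 1, 2, 3, 2, 1, 0, 1, 5, 3, 4, 2, 3, 1, 2, 0, 1, 2, 6, 1, 2]

sorted suffixes:
  #0 SA[0]=20  'a'
  #1 SA[1]=19  'aa'
  #2 SA[2]=18  'aaa'
  #3 SA[3]=17  'aaaa'
  #4 SA[4]=7  'aacbbbbcccaaaa'
  #5 SA[5]=8  'acbbbbcccaaaa'
  #6 SA[6]=6  'baacbbbbcccaaaa'
  #7 SA[7]=1  'bbbbcbaacbbbbcccaaaa'
  #8 SA[8]=10  'bbbbcccaaaa'
  #9 SA[9]=2  'bbbcbaacbbbbcccaaaa'
  #10 SA[10]=11  'bbbcccaaaa'
  #11 SA[11]=3  'bbcbaacbbbbcccaaaa'
  #12 SA[12]=12  'bbcccaaaa'
  #13 SA[13]=4  'bcbaacbbbbcccaaaa'
  #14 SA[14]=13  'bcccaaaa'
  #15 SA[15]=16  'caaaa'
  #16 SA[16]=5  'cbaacbbbbcccaaaa'
  #17 SA[17]=0  'cbbbbcbaacbbbbcccaaaa'
  #18 SA[18]=9  'cbbbbcccaaaa'
  #19 SA[19]=15  'ccaaaa'
  #20 SA[20]=14  'cccaaaa'

SA = [20, 19, 18, 17, 7, 8, 6, 1, 10, 2, 11, 3, 12, 4, 13, 16, 5, 0, 9, 15, 14]
[i] adj suffixes → lcp
  [1] 20/19 → 1 ('a')
  [2] 19/18 → 2 ('aa')
  [3] 18/17 → 3 ('aaa')
  [4] 17/7 → 2 ('aa')
  [5] 7/8 → 1 ('a')
  [6] 8/6 → 0 ('')
  [7] 6/1 → 1 ('b')
  [8] 1/10 → 5 ('bbbbc')
  [9] 10/2 → 3 ('bbb')
  [10] 2/11 → 4 ('bbbc')
  [11] 11/3 → 2 ('bb')
  [12] 3/12 → 3 ('bbc')
  [13] 12/4 → 1 ('b')
  [14] 4/13 → 2 ('bc')
  [15] 13/16 → 0 ('')
  [16] 16/5 → 1 ('c')
  [17] 5/0 → 2 ('cb')
  [18] 0/9 → 6 ('cbbbbc')
  [19] 9/15 → 1 ('c')
  [20] 15/14 → 2 ('cc')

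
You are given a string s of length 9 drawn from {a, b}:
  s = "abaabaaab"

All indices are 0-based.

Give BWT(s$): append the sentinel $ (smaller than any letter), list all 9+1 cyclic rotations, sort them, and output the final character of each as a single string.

bbabaa$aaa

rank  rotation    last
    0  $abaabaaab  b
    1  aaab$abaab  b
    2  aab$abaaba  a
    3  aabaaab$ab  b
    4  ab$abaabaa  a
    5  abaaab$aba  a
    6  abaabaaab$  $
    7  b$abaabaaa  a
    8  baaab$abaa  a
    9  baabaaab$a  a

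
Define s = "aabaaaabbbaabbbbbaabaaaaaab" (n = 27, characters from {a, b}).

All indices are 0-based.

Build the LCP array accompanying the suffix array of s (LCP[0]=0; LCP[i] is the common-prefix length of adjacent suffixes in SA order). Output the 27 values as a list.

sorted suffixes:
  #0 SA[0]=20  'aaaaaab'
  #1 SA[1]=21  'aaaaab'
  #2 SA[2]=22  'aaaab'
  #3 SA[3]=3  'aaaabbbaabbbbbaabaaaaaab'
  #4 SA[4]=23  'aaab'
  #5 SA[5]=4  'aaabbbaabbbbbaabaaaaaab'
  #6 SA[6]=24  'aab'
  #7 SA[7]=17  'aabaaaaaab'
  #8 SA[8]=0  'aabaaaabbbaabbbbbaabaaaaaab'
  #9 SA[9]=5  'aabbbaabbbbbaabaaaaaab'
  #10 SA[10]=10  'aabbbbbaabaaaaaab'
  #11 SA[11]=25  'ab'
  #12 SA[12]=18  'abaaaaaab'
  #13 SA[13]=1  'abaaaabbbaabbbbbaabaaaaaab'
  #14 SA[14]=6  'abbbaabbbbbaabaaaaaab'
  #15 SA[15]=11  'abbbbbaabaaaaaab'
  #16 SA[16]=26  'b'
  #17 SA[17]=19  'baaaaaab'
  #18 SA[18]=2  'baaaabbbaabbbbbaabaaaaaab'
  #19 SA[19]=16  'baabaaaaaab'
  #20 SA[20]=9  'baabbbbbaabaaaaaab'
  #21 SA[21]=15  'bbaabaaaaaab'
  #22 SA[22]=8  'bbaabbbbbaabaaaaaab'
  #23 SA[23]=14  'bbbaabaaaaaab'
  #24 SA[24]=7  'bbbaabbbbbaabaaaaaab'
  #25 SA[25]=13  'bbbbaabaaaaaab'
  #26 SA[26]=12  'bbbbbaabaaaaaab'

SA = [20, 21, 22, 3, 23, 4, 24, 17, 0, 5, 10, 25, 18, 1, 6, 11, 26, 19, 2, 16, 9, 15, 8, 14, 7, 13, 12]
rank  pair      lcp
   1  s[20:],s[21:]  5  'aaaaa'
   2  s[21:],s[22:]  4  'aaaa'
   3  s[22:],s[3:]  5  'aaaab'
   4  s[3:],s[23:]  3  'aaa'
   5  s[23:],s[4:]  4  'aaab'
   6  s[4:],s[24:]  2  'aa'
   7  s[24:],s[17:]  3  'aab'
   8  s[17:],s[0:]  7  'aabaaaa'
   9  s[0:],s[5:]  3  'aab'
  10  s[5:],s[10:]  5  'aabbb'
  11  s[10:],s[25:]  1  'a'
  12  s[25:],s[18:]  2  'ab'
  13  s[18:],s[1:]  6  'abaaaa'
  14  s[1:],s[6:]  2  'ab'
  15  s[6:],s[11:]  4  'abbb'
  16  s[11:],s[26:]  0  ''
  17  s[26:],s[19:]  1  'b'
  18  s[19:],s[2:]  5  'baaaa'
  19  s[2:],s[16:]  3  'baa'
  20  s[16:],s[9:]  4  'baab'
  21  s[9:],s[15:]  1  'b'
  22  s[15:],s[8:]  5  'bbaab'
  23  s[8:],s[14:]  2  'bb'
  24  s[14:],s[7:]  6  'bbbaab'
  25  s[7:],s[13:]  3  'bbb'
  26  s[13:],s[12:]  4  'bbbb'

[0, 5, 4, 5, 3, 4, 2, 3, 7, 3, 5, 1, 2, 6, 2, 4, 0, 1, 5, 3, 4, 1, 5, 2, 6, 3, 4]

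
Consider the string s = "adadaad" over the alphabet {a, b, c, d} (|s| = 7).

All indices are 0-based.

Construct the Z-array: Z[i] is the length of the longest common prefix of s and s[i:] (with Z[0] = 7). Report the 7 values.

Z[0]=7
i=1: outside box; Z[1]=0
i=2: outside box; Z[2]=3 extend→box=[2,5)
i=3: min(r-i=2, Z[1]=0)=0; Z[3]=0
i=4: min(r-i=1, Z[2]=3)=1; Z[4]=1
i=5: outside box; Z[5]=2 extend→box=[5,7)
i=6: min(r-i=1, Z[1]=0)=0; Z[6]=0

[7, 0, 3, 0, 1, 2, 0]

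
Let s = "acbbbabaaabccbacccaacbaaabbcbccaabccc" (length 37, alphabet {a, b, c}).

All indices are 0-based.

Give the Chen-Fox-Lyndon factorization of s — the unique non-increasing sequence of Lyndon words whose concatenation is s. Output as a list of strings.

["acbbb", "ab", "aaabccbacccaacb", "aaabbcbccaabccc"]

emit factor 1: 'acbbb' (i=0, period=5)
emit factor 2: 'ab' (i=5, period=2)
emit factor 3: 'aaabccbacccaacb' (i=7, period=15)
emit factor 4: 'aaabbcbccaabccc' (i=22, period=15)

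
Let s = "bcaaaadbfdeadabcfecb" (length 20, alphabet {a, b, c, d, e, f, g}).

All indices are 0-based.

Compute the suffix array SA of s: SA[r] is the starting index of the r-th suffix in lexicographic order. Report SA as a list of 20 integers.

rank→(start, suffix):
  0 → (2, 'aaaadbfdeadabcfecb')
  1 → (3, 'aaadbfdeadabcfecb')
  2 → (4, 'aadbfdeadabcfecb')
  3 → (13, 'abcfecb')
  4 → (11, 'adabcfecb')
  5 → (5, 'adbfdeadabcfecb')
  6 → (19, 'b')
  7 → (0, 'bcaaaadbfdeadabcfecb')
  8 → (14, 'bcfecb')
  9 → (7, 'bfdeadabcfecb')
  10 → (1, 'caaaadbfdeadabcfecb')
  11 → (18, 'cb')
  12 → (15, 'cfecb')
  13 → (12, 'dabcfecb')
  14 → (6, 'dbfdeadabcfecb')
  15 → (9, 'deadabcfecb')
  16 → (10, 'eadabcfecb')
  17 → (17, 'ecb')
  18 → (8, 'fdeadabcfecb')
  19 → (16, 'fecb')

[2, 3, 4, 13, 11, 5, 19, 0, 14, 7, 1, 18, 15, 12, 6, 9, 10, 17, 8, 16]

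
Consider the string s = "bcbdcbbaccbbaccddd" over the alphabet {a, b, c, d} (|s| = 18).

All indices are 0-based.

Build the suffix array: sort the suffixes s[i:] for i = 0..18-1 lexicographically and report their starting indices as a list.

[7, 12, 6, 11, 5, 10, 0, 2, 4, 9, 1, 8, 13, 14, 17, 3, 16, 15]

sorted suffixes:
  #0 SA[0]=7  'accbbaccddd'
  #1 SA[1]=12  'accddd'
  #2 SA[2]=6  'baccbbaccddd'
  #3 SA[3]=11  'baccddd'
  #4 SA[4]=5  'bbaccbbaccddd'
  #5 SA[5]=10  'bbaccddd'
  #6 SA[6]=0  'bcbdcbbaccbbaccddd'
  #7 SA[7]=2  'bdcbbaccbbaccddd'
  #8 SA[8]=4  'cbbaccbbaccddd'
  #9 SA[9]=9  'cbbaccddd'
  #10 SA[10]=1  'cbdcbbaccbbaccddd'
  #11 SA[11]=8  'ccbbaccddd'
  #12 SA[12]=13  'ccddd'
  #13 SA[13]=14  'cddd'
  #14 SA[14]=17  'd'
  #15 SA[15]=3  'dcbbaccbbaccddd'
  #16 SA[16]=16  'dd'
  #17 SA[17]=15  'ddd'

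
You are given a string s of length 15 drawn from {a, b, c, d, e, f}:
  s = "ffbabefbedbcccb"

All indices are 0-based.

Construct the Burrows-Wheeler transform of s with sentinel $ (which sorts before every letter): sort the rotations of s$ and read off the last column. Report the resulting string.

bbcfdfaccbebbfe$

rank  rotation          last
    0  $ffbabefbedbcccb  b
    1  abefbedbcccb$ffb  b
    2  b$ffbabefbedbccc  c
    3  babefbedbcccb$ff  f
    4  bcccb$ffbabefbed  d
    5  bedbcccb$ffbabef  f
    6  befbedbcccb$ffba  a
    7  cb$ffbabefbedbcc  c
    8  ccb$ffbabefbedbc  c
    9  cccb$ffbabefbedb  b
   10  dbcccb$ffbabefbe  e
   11  edbcccb$ffbabefb  b
   12  efbedbcccb$ffbab  b
   13  fbabefbedbcccb$f  f
   14  fbedbcccb$ffbabe  e
   15  ffbabefbedbcccb$  $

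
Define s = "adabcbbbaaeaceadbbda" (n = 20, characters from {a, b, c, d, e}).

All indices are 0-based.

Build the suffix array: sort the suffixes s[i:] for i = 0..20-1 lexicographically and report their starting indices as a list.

[19, 8, 2, 11, 0, 14, 9, 7, 6, 5, 16, 3, 17, 4, 12, 18, 1, 15, 10, 13]

rank→(start, suffix):
  0 → (19, 'a')
  1 → (8, 'aaeaceadbbda')
  2 → (2, 'abcbbbaaeaceadbbda')
  3 → (11, 'aceadbbda')
  4 → (0, 'adabcbbbaaeaceadbbda')
  5 → (14, 'adbbda')
  6 → (9, 'aeaceadbbda')
  7 → (7, 'baaeaceadbbda')
  8 → (6, 'bbaaeaceadbbda')
  9 → (5, 'bbbaaeaceadbbda')
  10 → (16, 'bbda')
  11 → (3, 'bcbbbaaeaceadbbda')
  12 → (17, 'bda')
  13 → (4, 'cbbbaaeaceadbbda')
  14 → (12, 'ceadbbda')
  15 → (18, 'da')
  16 → (1, 'dabcbbbaaeaceadbbda')
  17 → (15, 'dbbda')
  18 → (10, 'eaceadbbda')
  19 → (13, 'eadbbda')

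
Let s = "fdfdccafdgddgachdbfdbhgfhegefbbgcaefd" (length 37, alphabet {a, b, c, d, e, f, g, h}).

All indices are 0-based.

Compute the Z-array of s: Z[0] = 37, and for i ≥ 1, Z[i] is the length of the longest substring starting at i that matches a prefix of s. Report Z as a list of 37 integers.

Z[0]=37
i=1: fresh scan; Z[1]=0
i=2: fresh scan; Z[2]=2 scan→box=[2,4)
i=3: min(r-i=1, Z[1]=0)=0; Z[3]=0
i=4: fresh scan; Z[4]=0
i=5: fresh scan; Z[5]=0
i=6: fresh scan; Z[6]=0
i=7: fresh scan; Z[7]=2 scan→box=[7,9)
i=8: min(r-i=1, Z[1]=0)=0; Z[8]=0
i=9: fresh scan; Z[9]=0
i=10: fresh scan; Z[10]=0
i=11: fresh scan; Z[11]=0
i=12: fresh scan; Z[12]=0
i=13: fresh scan; Z[13]=0
i=14: fresh scan; Z[14]=0
i=15: fresh scan; Z[15]=0
i=16: fresh scan; Z[16]=0
i=17: fresh scan; Z[17]=0
i=18: fresh scan; Z[18]=2 scan→box=[18,20)
i=19: min(r-i=1, Z[1]=0)=0; Z[19]=0
i=20: fresh scan; Z[20]=0
i=21: fresh scan; Z[21]=0
i=22: fresh scan; Z[22]=0
i=23: fresh scan; Z[23]=1 scan→box=[23,24)
i=24: fresh scan; Z[24]=0
i=25: fresh scan; Z[25]=0
i=26: fresh scan; Z[26]=0
i=27: fresh scan; Z[27]=0
i=28: fresh scan; Z[28]=1 scan→box=[28,29)
i=29: fresh scan; Z[29]=0
i=30: fresh scan; Z[30]=0
i=31: fresh scan; Z[31]=0
i=32: fresh scan; Z[32]=0
i=33: fresh scan; Z[33]=0
i=34: fresh scan; Z[34]=0
i=35: fresh scan; Z[35]=2 scan→box=[35,37)
i=36: min(r-i=1, Z[1]=0)=0; Z[36]=0

[37, 0, 2, 0, 0, 0, 0, 2, 0, 0, 0, 0, 0, 0, 0, 0, 0, 0, 2, 0, 0, 0, 0, 1, 0, 0, 0, 0, 1, 0, 0, 0, 0, 0, 0, 2, 0]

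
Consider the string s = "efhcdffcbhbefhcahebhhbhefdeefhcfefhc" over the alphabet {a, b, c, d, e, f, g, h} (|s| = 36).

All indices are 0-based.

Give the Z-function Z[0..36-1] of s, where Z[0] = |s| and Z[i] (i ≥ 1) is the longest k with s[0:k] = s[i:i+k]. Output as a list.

[36, 0, 0, 0, 0, 0, 0, 0, 0, 0, 0, 4, 0, 0, 0, 0, 0, 1, 0, 0, 0, 0, 0, 2, 0, 0, 1, 4, 0, 0, 0, 0, 4, 0, 0, 0]

Z[0]=36
i=1: outside box; Z[1]=0
i=2: outside box; Z[2]=0
i=3: outside box; Z[3]=0
i=4: outside box; Z[4]=0
i=5: outside box; Z[5]=0
i=6: outside box; Z[6]=0
i=7: outside box; Z[7]=0
i=8: outside box; Z[8]=0
i=9: outside box; Z[9]=0
i=10: outside box; Z[10]=0
i=11: outside box; Z[11]=4 grow→box=[11,15)
i=12: min(r-i=3, Z[1]=0)=0; Z[12]=0
i=13: min(r-i=2, Z[2]=0)=0; Z[13]=0
i=14: min(r-i=1, Z[3]=0)=0; Z[14]=0
i=15: outside box; Z[15]=0
i=16: outside box; Z[16]=0
i=17: outside box; Z[17]=1 grow→box=[17,18)
i=18: outside box; Z[18]=0
i=19: outside box; Z[19]=0
i=20: outside box; Z[20]=0
i=21: outside box; Z[21]=0
i=22: outside box; Z[22]=0
i=23: outside box; Z[23]=2 grow→box=[23,25)
i=24: min(r-i=1, Z[1]=0)=0; Z[24]=0
i=25: outside box; Z[25]=0
i=26: outside box; Z[26]=1 grow→box=[26,27)
i=27: outside box; Z[27]=4 grow→box=[27,31)
i=28: min(r-i=3, Z[1]=0)=0; Z[28]=0
i=29: min(r-i=2, Z[2]=0)=0; Z[29]=0
i=30: min(r-i=1, Z[3]=0)=0; Z[30]=0
i=31: outside box; Z[31]=0
i=32: outside box; Z[32]=4 grow→box=[32,36)
i=33: min(r-i=3, Z[1]=0)=0; Z[33]=0
i=34: min(r-i=2, Z[2]=0)=0; Z[34]=0
i=35: min(r-i=1, Z[3]=0)=0; Z[35]=0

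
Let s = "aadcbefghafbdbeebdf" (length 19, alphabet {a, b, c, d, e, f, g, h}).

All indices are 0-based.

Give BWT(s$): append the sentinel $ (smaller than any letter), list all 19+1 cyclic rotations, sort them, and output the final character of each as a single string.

rank  rotation              last
    0  $aadcbefghafbdbeebdf  f
    1  aadcbefghafbdbeebdf$  $
    2  adcbefghafbdbeebdf$a  a
    3  afbdbeebdf$aadcbefgh  h
    4  bdbeebdf$aadcbefghaf  f
    5  bdf$aadcbefghafbdbee  e
    6  beebdf$aadcbefghafbd  d
    7  befghafbdbeebdf$aadc  c
    8  cbefghafbdbeebdf$aad  d
    9  dbeebdf$aadcbefghafb  b
   10  dcbefghafbdbeebdf$aa  a
   11  df$aadcbefghafbdbeeb  b
   12  ebdf$aadcbefghafbdbe  e
   13  eebdf$aadcbefghafbdb  b
   14  efghafbdbeebdf$aadcb  b
   15  f$aadcbefghafbdbeebd  d
   16  fbdbeebdf$aadcbefgha  a
   17  fghafbdbeebdf$aadcbe  e
   18  ghafbdbeebdf$aadcbef  f
   19  hafbdbeebdf$aadcbefg  g

f$ahfedcdbabebbdaefg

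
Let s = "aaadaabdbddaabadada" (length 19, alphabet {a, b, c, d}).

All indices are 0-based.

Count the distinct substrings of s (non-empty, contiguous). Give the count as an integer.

rank→(start, suffix):
  0 → (18, 'a')
  1 → (0, 'aaadaabdbddaabadada')
  2 → (11, 'aabadada')
  3 → (4, 'aabdbddaabadada')
  4 → (1, 'aadaabdbddaabadada')
  5 → (12, 'abadada')
  6 → (5, 'abdbddaabadada')
  7 → (16, 'ada')
  8 → (2, 'adaabdbddaabadada')
  9 → (14, 'adada')
  10 → (13, 'badada')
  11 → (6, 'bdbddaabadada')
  12 → (8, 'bddaabadada')
  13 → (17, 'da')
  14 → (10, 'daabadada')
  15 → (3, 'daabdbddaabadada')
  16 → (15, 'dada')
  17 → (7, 'dbddaabadada')
  18 → (9, 'ddaabadada')

SA = [18, 0, 11, 4, 1, 12, 5, 16, 2, 14, 13, 6, 8, 17, 10, 3, 15, 7, 9]
[i] adj suffixes → lcp
  [1] 18/0 → 1 ('a')
  [2] 0/11 → 2 ('aa')
  [3] 11/4 → 3 ('aab')
  [4] 4/1 → 2 ('aa')
  [5] 1/12 → 1 ('a')
  [6] 12/5 → 2 ('ab')
  [7] 5/16 → 1 ('a')
  [8] 16/2 → 3 ('ada')
  [9] 2/14 → 3 ('ada')
  [10] 14/13 → 0 ('')
  [11] 13/6 → 1 ('b')
  [12] 6/8 → 2 ('bd')
  [13] 8/17 → 0 ('')
  [14] 17/10 → 2 ('da')
  [15] 10/3 → 4 ('daab')
  [16] 3/15 → 2 ('da')
  [17] 15/7 → 1 ('d')
  [18] 7/9 → 1 ('d')

n(n+1)/2 = 19·20/2 = 190
Σ LCP = 0 + 1 + 2 + 3 + 2 + 1 + 2 + 1 + 3 + 3 + 0 + 1 + 2 + 0 + 2 + 4 + 2 + 1 + 1 = 31
distinct = 190 − 31 = 159

159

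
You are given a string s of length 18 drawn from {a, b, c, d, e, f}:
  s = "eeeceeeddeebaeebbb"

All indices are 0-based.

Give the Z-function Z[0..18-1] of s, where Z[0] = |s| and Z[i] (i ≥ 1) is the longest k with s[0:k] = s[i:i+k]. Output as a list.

[18, 2, 1, 0, 3, 2, 1, 0, 0, 2, 1, 0, 0, 2, 1, 0, 0, 0]

Z[0]=18
i=1: i≥r, start 0; Z[1]=2 grow→box=[1,3)
i=2: min(r-i=1, Z[1]=2)=1; Z[2]=1
i=3: i≥r, start 0; Z[3]=0
i=4: i≥r, start 0; Z[4]=3 grow→box=[4,7)
i=5: min(r-i=2, Z[1]=2)=2; Z[5]=2
i=6: min(r-i=1, Z[2]=1)=1; Z[6]=1
i=7: i≥r, start 0; Z[7]=0
i=8: i≥r, start 0; Z[8]=0
i=9: i≥r, start 0; Z[9]=2 grow→box=[9,11)
i=10: min(r-i=1, Z[1]=2)=1; Z[10]=1
i=11: i≥r, start 0; Z[11]=0
i=12: i≥r, start 0; Z[12]=0
i=13: i≥r, start 0; Z[13]=2 grow→box=[13,15)
i=14: min(r-i=1, Z[1]=2)=1; Z[14]=1
i=15: i≥r, start 0; Z[15]=0
i=16: i≥r, start 0; Z[16]=0
i=17: i≥r, start 0; Z[17]=0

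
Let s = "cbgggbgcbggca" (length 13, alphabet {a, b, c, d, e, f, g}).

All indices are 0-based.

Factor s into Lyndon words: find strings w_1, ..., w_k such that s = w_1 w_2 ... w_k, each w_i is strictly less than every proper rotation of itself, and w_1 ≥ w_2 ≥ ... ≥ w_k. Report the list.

emit factor 1: 'c' (i=0, period=1)
emit factor 2: 'bggg' (i=1, period=4)
emit factor 3: 'bgcbggc' (i=5, period=7)
emit factor 4: 'a' (i=12, period=1)

["c", "bggg", "bgcbggc", "a"]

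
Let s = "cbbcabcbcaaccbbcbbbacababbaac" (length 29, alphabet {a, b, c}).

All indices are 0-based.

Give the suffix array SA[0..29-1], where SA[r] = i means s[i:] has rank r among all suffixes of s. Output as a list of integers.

[26, 9, 21, 23, 4, 27, 19, 10, 25, 22, 18, 24, 17, 16, 1, 13, 7, 2, 14, 5, 28, 8, 20, 3, 15, 0, 12, 6, 11]

rank→(start, suffix):
  0 → (26, 'aac')
  1 → (9, 'aaccbbcbbbacababbaac')
  2 → (21, 'ababbaac')
  3 → (23, 'abbaac')
  4 → (4, 'abcbcaaccbbcbbbacababbaac')
  5 → (27, 'ac')
  6 → (19, 'acababbaac')
  7 → (10, 'accbbcbbbacababbaac')
  8 → (25, 'baac')
  9 → (22, 'babbaac')
  10 → (18, 'bacababbaac')
  11 → (24, 'bbaac')
  12 → (17, 'bbacababbaac')
  13 → (16, 'bbbacababbaac')
  14 → (1, 'bbcabcbcaaccbbcbbbacababbaac')
  15 → (13, 'bbcbbbacababbaac')
  16 → (7, 'bcaaccbbcbbbacababbaac')
  17 → (2, 'bcabcbcaaccbbcbbbacababbaac')
  18 → (14, 'bcbbbacababbaac')
  19 → (5, 'bcbcaaccbbcbbbacababbaac')
  20 → (28, 'c')
  21 → (8, 'caaccbbcbbbacababbaac')
  22 → (20, 'cababbaac')
  23 → (3, 'cabcbcaaccbbcbbbacababbaac')
  24 → (15, 'cbbbacababbaac')
  25 → (0, 'cbbcabcbcaaccbbcbbbacababbaac')
  26 → (12, 'cbbcbbbacababbaac')
  27 → (6, 'cbcaaccbbcbbbacababbaac')
  28 → (11, 'ccbbcbbbacababbaac')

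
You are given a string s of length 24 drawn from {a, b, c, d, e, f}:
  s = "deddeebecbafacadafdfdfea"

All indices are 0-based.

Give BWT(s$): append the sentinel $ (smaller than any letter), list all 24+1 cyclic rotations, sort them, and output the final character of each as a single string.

rank  rotation                   last
    0  $deddeebecbafacadafdfdfea  a
    1  a$deddeebecbafacadafdfdfe  e
    2  acadafdfdfea$deddeebecbaf  f
    3  adafdfdfea$deddeebecbafac  c
    4  afacadafdfdfea$deddeebecb  b
    5  afdfdfea$deddeebecbafacad  d
    6  bafacadafdfdfea$deddeebec  c
    7  becbafacadafdfdfea$deddee  e
    8  cadafdfdfea$deddeebecbafa  a
    9  cbafacadafdfdfea$deddeebe  e
   10  dafdfdfea$deddeebecbafaca  a
   11  ddeebecbafacadafdfdfea$de  e
   12  deddeebecbafacadafdfdfea$  $
   13  deebecbafacadafdfdfea$ded  d
   14  dfdfea$deddeebecbafacadaf  f
   15  dfea$deddeebecbafacadafdf  f
   16  ea$deddeebecbafacadafdfdf  f
   17  ebecbafacadafdfdfea$dedde  e
   18  ecbafacadafdfdfea$deddeeb  b
   19  eddeebecbafacadafdfdfea$d  d
   20  eebecbafacadafdfdfea$dedd  d
   21  facadafdfdfea$deddeebecba  a
   22  fdfdfea$deddeebecbafacada  a
   23  fdfea$deddeebecbafacadafd  d
   24  fea$deddeebecbafacadafdfd  d

aefcbdceaeae$dfffebddaadd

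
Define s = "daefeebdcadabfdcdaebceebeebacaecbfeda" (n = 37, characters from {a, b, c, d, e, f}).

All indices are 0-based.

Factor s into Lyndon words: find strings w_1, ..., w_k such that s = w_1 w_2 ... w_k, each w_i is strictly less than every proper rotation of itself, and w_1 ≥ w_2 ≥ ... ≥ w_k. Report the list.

emit factor 1: 'd' (i=0, period=1)
emit factor 2: 'aefeebdc' (i=1, period=8)
emit factor 3: 'ad' (i=9, period=2)
emit factor 4: 'abfdcdaebceebeebacaecbfed' (i=11, period=25)
emit factor 5: 'a' (i=36, period=1)

["d", "aefeebdc", "ad", "abfdcdaebceebeebacaecbfed", "a"]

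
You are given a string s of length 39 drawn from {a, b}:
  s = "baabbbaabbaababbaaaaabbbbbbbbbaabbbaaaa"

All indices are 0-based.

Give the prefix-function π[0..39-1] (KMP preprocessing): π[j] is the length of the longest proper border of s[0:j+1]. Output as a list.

[0, 0, 0, 1, 1, 1, 2, 3, 4, 5, 2, 3, 4, 2, 1, 1, 2, 3, 0, 0, 0, 1, 1, 1, 1, 1, 1, 1, 1, 1, 2, 3, 4, 5, 6, 7, 8, 0, 0]

π[0] = 0
j=1 s[j]='a': π[1]=0 (border '')
j=2 s[j]='a': π[2]=0 (border '')
j=3 s[j]='b': π[3]=1 (border 'b')
j=4 s[j]='b': k: 1→0; π[4]=1 (border 'b')
j=5 s[j]='b': k: 1→0; π[5]=1 (border 'b')
j=6 s[j]='a': π[6]=2 (border 'ba')
j=7 s[j]='a': π[7]=3 (border 'baa')
j=8 s[j]='b': π[8]=4 (border 'baab')
j=9 s[j]='b': π[9]=5 (border 'baabb')
j=10 s[j]='a': k: 5→1; π[10]=2 (border 'ba')
j=11 s[j]='a': π[11]=3 (border 'baa')
j=12 s[j]='b': π[12]=4 (border 'baab')
j=13 s[j]='a': k: 4→1; π[13]=2 (border 'ba')
j=14 s[j]='b': k: 2→0; π[14]=1 (border 'b')
j=15 s[j]='b': k: 1→0; π[15]=1 (border 'b')
j=16 s[j]='a': π[16]=2 (border 'ba')
j=17 s[j]='a': π[17]=3 (border 'baa')
j=18 s[j]='a': k: 3→0; π[18]=0 (border '')
j=19 s[j]='a': π[19]=0 (border '')
j=20 s[j]='a': π[20]=0 (border '')
j=21 s[j]='b': π[21]=1 (border 'b')
j=22 s[j]='b': k: 1→0; π[22]=1 (border 'b')
j=23 s[j]='b': k: 1→0; π[23]=1 (border 'b')
j=24 s[j]='b': k: 1→0; π[24]=1 (border 'b')
j=25 s[j]='b': k: 1→0; π[25]=1 (border 'b')
j=26 s[j]='b': k: 1→0; π[26]=1 (border 'b')
j=27 s[j]='b': k: 1→0; π[27]=1 (border 'b')
j=28 s[j]='b': k: 1→0; π[28]=1 (border 'b')
j=29 s[j]='b': k: 1→0; π[29]=1 (border 'b')
j=30 s[j]='a': π[30]=2 (border 'ba')
j=31 s[j]='a': π[31]=3 (border 'baa')
j=32 s[j]='b': π[32]=4 (border 'baab')
j=33 s[j]='b': π[33]=5 (border 'baabb')
j=34 s[j]='b': π[34]=6 (border 'baabbb')
j=35 s[j]='a': π[35]=7 (border 'baabbba')
j=36 s[j]='a': π[36]=8 (border 'baabbbaa')
j=37 s[j]='a': k: 8→3→0; π[37]=0 (border '')
j=38 s[j]='a': π[38]=0 (border '')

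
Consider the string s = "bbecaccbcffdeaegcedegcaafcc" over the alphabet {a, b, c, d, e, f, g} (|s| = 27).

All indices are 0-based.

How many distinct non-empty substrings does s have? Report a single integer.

352

rank | idx | suffix
   0 |  22 | aafcc
   1 |   4 | accbcffdeaegcedegcaafcc
   2 |  13 | aegcedegcaafcc
   3 |  23 | afcc
   4 |   0 | bbecaccbcffdeaegcedegcaafcc
   5 |   7 | bcffdeaegcedegcaafcc
   6 |   1 | becaccbcffdeaegcedegcaafcc
   7 |  26 | c
   8 |  21 | caafcc
   9 |   3 | caccbcffdeaegcedegcaafcc
  10 |   6 | cbcffdeaegcedegcaafcc
  11 |  25 | cc
  12 |   5 | ccbcffdeaegcedegcaafcc
  13 |  16 | cedegcaafcc
  14 |   8 | cffdeaegcedegcaafcc
  15 |  11 | deaegcedegcaafcc
  16 |  18 | degcaafcc
  17 |  12 | eaegcedegcaafcc
  18 |   2 | ecaccbcffdeaegcedegcaafcc
  19 |  17 | edegcaafcc
  20 |  19 | egcaafcc
  21 |  14 | egcedegcaafcc
  22 |  24 | fcc
  23 |  10 | fdeaegcedegcaafcc
  24 |   9 | ffdeaegcedegcaafcc
  25 |  20 | gcaafcc
  26 |  15 | gcedegcaafcc

SA = [22, 4, 13, 23, 0, 7, 1, 26, 21, 3, 6, 25, 5, 16, 8, 11, 18, 12, 2, 17, 19, 14, 24, 10, 9, 20, 15]
rank  pair      lcp
   1  s[22:],s[4:]  1  'a'
   2  s[4:],s[13:]  1  'a'
   3  s[13:],s[23:]  1  'a'
   4  s[23:],s[0:]  0  ''
   5  s[0:],s[7:]  1  'b'
   6  s[7:],s[1:]  1  'b'
   7  s[1:],s[26:]  0  ''
   8  s[26:],s[21:]  1  'c'
   9  s[21:],s[3:]  2  'ca'
  10  s[3:],s[6:]  1  'c'
  11  s[6:],s[25:]  1  'c'
  12  s[25:],s[5:]  2  'cc'
  13  s[5:],s[16:]  1  'c'
  14  s[16:],s[8:]  1  'c'
  15  s[8:],s[11:]  0  ''
  16  s[11:],s[18:]  2  'de'
  17  s[18:],s[12:]  0  ''
  18  s[12:],s[2:]  1  'e'
  19  s[2:],s[17:]  1  'e'
  20  s[17:],s[19:]  1  'e'
  21  s[19:],s[14:]  3  'egc'
  22  s[14:],s[24:]  0  ''
  23  s[24:],s[10:]  1  'f'
  24  s[10:],s[9:]  1  'f'
  25  s[9:],s[20:]  0  ''
  26  s[20:],s[15:]  2  'gc'

n(n+1)/2 = 27·28/2 = 378
Σ LCP = 0 + 1 + 1 + 1 + 0 + 1 + 1 + 0 + 1 + 2 + 1 + 1 + 2 + 1 + 1 + 0 + 2 + 0 + 1 + 1 + 1 + 3 + 0 + 1 + 1 + 0 + 2 = 26
distinct = 378 − 26 = 352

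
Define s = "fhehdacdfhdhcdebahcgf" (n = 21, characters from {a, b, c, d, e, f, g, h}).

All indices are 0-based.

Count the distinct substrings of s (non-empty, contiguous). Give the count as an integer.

sorted suffixes:
  #0 SA[0]=5  'acdfhdhcdebahcgf'
  #1 SA[1]=16  'ahcgf'
  #2 SA[2]=15  'bahcgf'
  #3 SA[3]=12  'cdebahcgf'
  #4 SA[4]=6  'cdfhdhcdebahcgf'
  #5 SA[5]=18  'cgf'
  #6 SA[6]=4  'dacdfhdhcdebahcgf'
  #7 SA[7]=13  'debahcgf'
  #8 SA[8]=7  'dfhdhcdebahcgf'
  #9 SA[9]=10  'dhcdebahcgf'
  #10 SA[10]=14  'ebahcgf'
  #11 SA[11]=2  'ehdacdfhdhcdebahcgf'
  #12 SA[12]=20  'f'
  #13 SA[13]=8  'fhdhcdebahcgf'
  #14 SA[14]=0  'fhehdacdfhdhcdebahcgf'
  #15 SA[15]=19  'gf'
  #16 SA[16]=11  'hcdebahcgf'
  #17 SA[17]=17  'hcgf'
  #18 SA[18]=3  'hdacdfhdhcdebahcgf'
  #19 SA[19]=9  'hdhcdebahcgf'
  #20 SA[20]=1  'hehdacdfhdhcdebahcgf'

SA = [5, 16, 15, 12, 6, 18, 4, 13, 7, 10, 14, 2, 20, 8, 0, 19, 11, 17, 3, 9, 1]
i: (SA[i-1],SA[i]) lcp shared
  1: (5,16) 1 'a'
  2: (16,15) 0 ''
  3: (15,12) 0 ''
  4: (12,6) 2 'cd'
  5: (6,18) 1 'c'
  6: (18,4) 0 ''
  7: (4,13) 1 'd'
  8: (13,7) 1 'd'
  9: (7,10) 1 'd'
  10: (10,14) 0 ''
  11: (14,2) 1 'e'
  12: (2,20) 0 ''
  13: (20,8) 1 'f'
  14: (8,0) 2 'fh'
  15: (0,19) 0 ''
  16: (19,11) 0 ''
  17: (11,17) 2 'hc'
  18: (17,3) 1 'h'
  19: (3,9) 2 'hd'
  20: (9,1) 1 'h'

n(n+1)/2 = 21·22/2 = 231
Σ LCP = 0 + 1 + 0 + 0 + 2 + 1 + 0 + 1 + 1 + 1 + 0 + 1 + 0 + 1 + 2 + 0 + 0 + 2 + 1 + 2 + 1 = 17
distinct = 231 − 17 = 214

214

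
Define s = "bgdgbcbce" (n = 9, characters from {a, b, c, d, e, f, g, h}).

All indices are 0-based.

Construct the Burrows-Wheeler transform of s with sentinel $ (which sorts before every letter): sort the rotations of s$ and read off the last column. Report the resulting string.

rank  rotation    last
    0  $bgdgbcbce  e
    1  bcbce$bgdg  g
    2  bce$bgdgbc  c
    3  bgdgbcbce$  $
    4  cbce$bgdgb  b
    5  ce$bgdgbcb  b
    6  dgbcbce$bg  g
    7  e$bgdgbcbc  c
    8  gbcbce$bgd  d
    9  gdgbcbce$b  b

egc$bbgcdb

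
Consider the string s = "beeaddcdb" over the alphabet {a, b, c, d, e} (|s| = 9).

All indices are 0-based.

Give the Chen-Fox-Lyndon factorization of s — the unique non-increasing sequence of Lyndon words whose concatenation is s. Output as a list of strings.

emit factor 1: 'bee' (i=0, period=3)
emit factor 2: 'addcdb' (i=3, period=6)

["bee", "addcdb"]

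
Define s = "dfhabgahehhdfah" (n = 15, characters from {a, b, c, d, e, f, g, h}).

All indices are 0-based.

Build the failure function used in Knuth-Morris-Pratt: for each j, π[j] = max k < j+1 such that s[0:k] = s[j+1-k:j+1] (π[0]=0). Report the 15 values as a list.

[0, 0, 0, 0, 0, 0, 0, 0, 0, 0, 0, 1, 2, 0, 0]

π[0] = 0
j=1 s[j]='f': π[1]=0 (border '')
j=2 s[j]='h': π[2]=0 (border '')
j=3 s[j]='a': π[3]=0 (border '')
j=4 s[j]='b': π[4]=0 (border '')
j=5 s[j]='g': π[5]=0 (border '')
j=6 s[j]='a': π[6]=0 (border '')
j=7 s[j]='h': π[7]=0 (border '')
j=8 s[j]='e': π[8]=0 (border '')
j=9 s[j]='h': π[9]=0 (border '')
j=10 s[j]='h': π[10]=0 (border '')
j=11 s[j]='d': π[11]=1 (border 'd')
j=12 s[j]='f': π[12]=2 (border 'df')
j=13 s[j]='a': k: 2→0; π[13]=0 (border '')
j=14 s[j]='h': π[14]=0 (border '')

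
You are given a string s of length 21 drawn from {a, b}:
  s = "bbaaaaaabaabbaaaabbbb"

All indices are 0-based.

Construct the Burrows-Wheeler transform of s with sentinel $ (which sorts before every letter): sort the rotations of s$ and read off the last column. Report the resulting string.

bbaabaaabaaaabbbab$aba

rank  rotation                last
    0  $bbaaaaaabaabbaaaabbbb  b
    1  aaaaaabaabbaaaabbbb$bb  b
    2  aaaaabaabbaaaabbbb$bba  a
    3  aaaabaabbaaaabbbb$bbaa  a
    4  aaaabbbb$bbaaaaaabaabb  b
    5  aaabaabbaaaabbbb$bbaaa  a
    6  aaabbbb$bbaaaaaabaabba  a
    7  aabaabbaaaabbbb$bbaaaa  a
    8  aabbaaaabbbb$bbaaaaaab  b
    9  aabbbb$bbaaaaaabaabbaa  a
   10  abaabbaaaabbbb$bbaaaaa  a
   11  abbaaaabbbb$bbaaaaaaba  a
   12  abbbb$bbaaaaaabaabbaaa  a
   13  b$bbaaaaaabaabbaaaabbb  b
   14  baaaaaabaabbaaaabbbb$b  b
   15  baaaabbbb$bbaaaaaabaab  b
   16  baabbaaaabbbb$bbaaaaaa  a
   17  bb$bbaaaaaabaabbaaaabb  b
   18  bbaaaaaabaabbaaaabbbb$  $
   19  bbaaaabbbb$bbaaaaaabaa  a
   20  bbb$bbaaaaaabaabbaaaab  b
   21  bbbb$bbaaaaaabaabbaaaa  a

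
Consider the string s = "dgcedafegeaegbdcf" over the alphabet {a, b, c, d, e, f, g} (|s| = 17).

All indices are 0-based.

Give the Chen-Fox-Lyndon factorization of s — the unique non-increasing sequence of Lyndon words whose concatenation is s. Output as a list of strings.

["dg", "ced", "afege", "aegbdcf"]

emit factor 1: 'dg' (i=0, period=2)
emit factor 2: 'ced' (i=2, period=3)
emit factor 3: 'afege' (i=5, period=5)
emit factor 4: 'aegbdcf' (i=10, period=7)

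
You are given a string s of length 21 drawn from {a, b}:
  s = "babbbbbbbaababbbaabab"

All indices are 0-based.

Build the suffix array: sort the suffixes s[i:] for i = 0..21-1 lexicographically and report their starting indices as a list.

[16, 9, 19, 17, 10, 12, 1, 20, 15, 8, 18, 11, 0, 14, 7, 13, 6, 5, 4, 3, 2]

rank→(start, suffix):
  0 → (16, 'aabab')
  1 → (9, 'aababbbaabab')
  2 → (19, 'ab')
  3 → (17, 'abab')
  4 → (10, 'ababbbaabab')
  5 → (12, 'abbbaabab')
  6 → (1, 'abbbbbbbaababbbaabab')
  7 → (20, 'b')
  8 → (15, 'baabab')
  9 → (8, 'baababbbaabab')
  10 → (18, 'bab')
  11 → (11, 'babbbaabab')
  12 → (0, 'babbbbbbbaababbbaabab')
  13 → (14, 'bbaabab')
  14 → (7, 'bbaababbbaabab')
  15 → (13, 'bbbaabab')
  16 → (6, 'bbbaababbbaabab')
  17 → (5, 'bbbbaababbbaabab')
  18 → (4, 'bbbbbaababbbaabab')
  19 → (3, 'bbbbbbaababbbaabab')
  20 → (2, 'bbbbbbbaababbbaabab')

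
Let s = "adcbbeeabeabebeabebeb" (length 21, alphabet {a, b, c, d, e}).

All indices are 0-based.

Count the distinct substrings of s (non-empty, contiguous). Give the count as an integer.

185

rank | idx | suffix
   0 |   7 | abeabebeabebeb
   1 |  10 | abebeabebeb
   2 |  15 | abebeb
   3 |   0 | adcbbeeabeabebeabebeb
   4 |  20 | b
   5 |   3 | bbeeabeabebeabebeb
   6 |   8 | beabebeabebeb
   7 |  13 | beabebeb
   8 |  18 | beb
   9 |  11 | bebeabebeb
  10 |  16 | bebeb
  11 |   4 | beeabeabebeabebeb
  12 |   2 | cbbeeabeabebeabebeb
  13 |   1 | dcbbeeabeabebeabebeb
  14 |   6 | eabeabebeabebeb
  15 |   9 | eabebeabebeb
  16 |  14 | eabebeb
  17 |  19 | eb
  18 |  12 | ebeabebeb
  19 |  17 | ebeb
  20 |   5 | eeabeabebeabebeb

SA = [7, 10, 15, 0, 20, 3, 8, 13, 18, 11, 16, 4, 2, 1, 6, 9, 14, 19, 12, 17, 5]
i: (SA[i-1],SA[i]) lcp shared
  1: (7,10) 3 'abe'
  2: (10,15) 5 'abebe'
  3: (15,0) 1 'a'
  4: (0,20) 0 ''
  5: (20,3) 1 'b'
  6: (3,8) 1 'b'
  7: (8,13) 7 'beabebe'
  8: (13,18) 2 'be'
  9: (18,11) 3 'beb'
  10: (11,16) 4 'bebe'
  11: (16,4) 2 'be'
  12: (4,2) 0 ''
  13: (2,1) 0 ''
  14: (1,6) 0 ''
  15: (6,9) 4 'eabe'
  16: (9,14) 6 'eabebe'
  17: (14,19) 1 'e'
  18: (19,12) 2 'eb'
  19: (12,17) 3 'ebe'
  20: (17,5) 1 'e'

n(n+1)/2 = 21·22/2 = 231
Σ LCP = 0 + 3 + 5 + 1 + 0 + 1 + 1 + 7 + 2 + 3 + 4 + 2 + 0 + 0 + 0 + 4 + 6 + 1 + 2 + 3 + 1 = 46
distinct = 231 − 46 = 185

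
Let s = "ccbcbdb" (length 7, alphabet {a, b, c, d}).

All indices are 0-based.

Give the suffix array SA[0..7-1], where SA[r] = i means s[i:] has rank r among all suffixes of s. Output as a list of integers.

rank→(start, suffix):
  0 → (6, 'b')
  1 → (2, 'bcbdb')
  2 → (4, 'bdb')
  3 → (1, 'cbcbdb')
  4 → (3, 'cbdb')
  5 → (0, 'ccbcbdb')
  6 → (5, 'db')

[6, 2, 4, 1, 3, 0, 5]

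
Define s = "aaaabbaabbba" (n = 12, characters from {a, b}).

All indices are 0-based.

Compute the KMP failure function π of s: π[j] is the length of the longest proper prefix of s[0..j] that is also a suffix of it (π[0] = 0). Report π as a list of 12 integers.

[0, 1, 2, 3, 0, 0, 1, 2, 0, 0, 0, 1]

π[0] = 0
j=1 s[j]='a': π[1]=1 (border 'a')
j=2 s[j]='a': π[2]=2 (border 'aa')
j=3 s[j]='a': π[3]=3 (border 'aaa')
j=4 s[j]='b': k: 3→2→1→0; π[4]=0 (border '')
j=5 s[j]='b': π[5]=0 (border '')
j=6 s[j]='a': π[6]=1 (border 'a')
j=7 s[j]='a': π[7]=2 (border 'aa')
j=8 s[j]='b': k: 2→1→0; π[8]=0 (border '')
j=9 s[j]='b': π[9]=0 (border '')
j=10 s[j]='b': π[10]=0 (border '')
j=11 s[j]='a': π[11]=1 (border 'a')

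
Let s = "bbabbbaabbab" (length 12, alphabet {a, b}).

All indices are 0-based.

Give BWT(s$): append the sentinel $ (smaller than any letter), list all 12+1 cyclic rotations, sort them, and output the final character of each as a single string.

bbbababbbba$a

rank  rotation       last
    0  $bbabbbaabbab  b
    1  aabbab$bbabbb  b
    2  ab$bbabbbaabb  b
    3  abbab$bbabbba  a
    4  abbbaabbab$bb  b
    5  b$bbabbbaabba  a
    6  baabbab$bbabb  b
    7  bab$bbabbbaab  b
    8  babbbaabbab$b  b
    9  bbaabbab$bbab  b
   10  bbab$bbabbbaa  a
   11  bbabbbaabbab$  $
   12  bbbaabbab$bba  a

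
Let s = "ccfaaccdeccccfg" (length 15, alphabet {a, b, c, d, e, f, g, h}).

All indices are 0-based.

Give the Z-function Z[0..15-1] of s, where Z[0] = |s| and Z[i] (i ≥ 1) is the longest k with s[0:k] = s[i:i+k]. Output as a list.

Z[0]=15
i=1: fresh scan; Z[1]=1 scan→box=[1,2)
i=2: fresh scan; Z[2]=0
i=3: fresh scan; Z[3]=0
i=4: fresh scan; Z[4]=0
i=5: fresh scan; Z[5]=2 scan→box=[5,7)
i=6: min(r-i=1, Z[1]=1)=1; Z[6]=1
i=7: fresh scan; Z[7]=0
i=8: fresh scan; Z[8]=0
i=9: fresh scan; Z[9]=2 scan→box=[9,11)
i=10: min(r-i=1, Z[1]=1)=1; Z[10]=2 scan→box=[10,12)
i=11: min(r-i=1, Z[1]=1)=1; Z[11]=3 scan→box=[11,14)
i=12: min(r-i=2, Z[1]=1)=1; Z[12]=1
i=13: min(r-i=1, Z[2]=0)=0; Z[13]=0
i=14: fresh scan; Z[14]=0

[15, 1, 0, 0, 0, 2, 1, 0, 0, 2, 2, 3, 1, 0, 0]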